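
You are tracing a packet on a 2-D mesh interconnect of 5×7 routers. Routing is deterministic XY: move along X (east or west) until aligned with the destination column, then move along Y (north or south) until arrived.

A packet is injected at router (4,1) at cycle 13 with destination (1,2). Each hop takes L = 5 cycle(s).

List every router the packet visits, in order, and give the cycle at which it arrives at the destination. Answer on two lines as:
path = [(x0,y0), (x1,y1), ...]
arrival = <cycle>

path = [(4,1), (3,1), (2,1), (1,1), (1,2)]
arrival = 33

t=13: at (4,1)
t=18: at (3,1) after W
t=23: at (2,1) after W
t=28: at (1,1) after W
t=33: at (1,2) after N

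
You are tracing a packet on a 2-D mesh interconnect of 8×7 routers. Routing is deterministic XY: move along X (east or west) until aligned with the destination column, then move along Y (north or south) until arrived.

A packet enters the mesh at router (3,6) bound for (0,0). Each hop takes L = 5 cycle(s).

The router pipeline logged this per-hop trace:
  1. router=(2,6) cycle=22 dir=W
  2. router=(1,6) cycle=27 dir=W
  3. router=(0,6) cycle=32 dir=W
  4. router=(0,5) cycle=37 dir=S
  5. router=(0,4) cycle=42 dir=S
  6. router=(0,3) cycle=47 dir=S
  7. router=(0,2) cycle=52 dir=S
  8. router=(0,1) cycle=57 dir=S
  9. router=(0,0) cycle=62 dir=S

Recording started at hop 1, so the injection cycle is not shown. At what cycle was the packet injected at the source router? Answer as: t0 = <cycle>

At hop 1 the cycle is 22; in general cyc_k = t0 + kL.
So t0 = 22 − 1·5 = 17.

t0 = 17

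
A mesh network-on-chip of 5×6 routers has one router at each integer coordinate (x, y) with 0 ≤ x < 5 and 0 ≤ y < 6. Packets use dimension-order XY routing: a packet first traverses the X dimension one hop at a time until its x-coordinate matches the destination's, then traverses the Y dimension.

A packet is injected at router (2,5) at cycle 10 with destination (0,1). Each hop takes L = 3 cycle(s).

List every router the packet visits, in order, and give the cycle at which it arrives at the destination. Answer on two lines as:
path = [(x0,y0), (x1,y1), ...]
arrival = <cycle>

[0] x=2 y=5 t=10
[1] x=1 y=5 t=13 →W
[2] x=0 y=5 t=16 →W
[3] x=0 y=4 t=19 →S
[4] x=0 y=3 t=22 →S
[5] x=0 y=2 t=25 →S
[6] x=0 y=1 t=28 →S

path = [(2,5), (1,5), (0,5), (0,4), (0,3), (0,2), (0,1)]
arrival = 28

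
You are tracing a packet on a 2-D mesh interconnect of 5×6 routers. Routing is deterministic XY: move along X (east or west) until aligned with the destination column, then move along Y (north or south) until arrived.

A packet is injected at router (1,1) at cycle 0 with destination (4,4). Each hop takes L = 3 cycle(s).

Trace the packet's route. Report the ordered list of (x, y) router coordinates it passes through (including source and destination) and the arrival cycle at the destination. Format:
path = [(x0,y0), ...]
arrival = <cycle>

  0. router=(1,1) cycle=0 (inject)
  1. router=(2,1) cycle=3 dir=E
  2. router=(3,1) cycle=6 dir=E
  3. router=(4,1) cycle=9 dir=E
  4. router=(4,2) cycle=12 dir=N
  5. router=(4,3) cycle=15 dir=N
  6. router=(4,4) cycle=18 dir=N

path = [(1,1), (2,1), (3,1), (4,1), (4,2), (4,3), (4,4)]
arrival = 18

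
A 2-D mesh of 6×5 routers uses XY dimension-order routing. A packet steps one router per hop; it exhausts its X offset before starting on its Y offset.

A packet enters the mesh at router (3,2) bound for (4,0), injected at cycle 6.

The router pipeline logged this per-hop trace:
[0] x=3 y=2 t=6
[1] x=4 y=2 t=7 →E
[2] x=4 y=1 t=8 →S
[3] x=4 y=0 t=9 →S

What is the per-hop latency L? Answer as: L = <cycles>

L = 1

From hop 0 (6) to hop 1 (7): +1 cycles.
Per-hop latency L = Δcyc = 1.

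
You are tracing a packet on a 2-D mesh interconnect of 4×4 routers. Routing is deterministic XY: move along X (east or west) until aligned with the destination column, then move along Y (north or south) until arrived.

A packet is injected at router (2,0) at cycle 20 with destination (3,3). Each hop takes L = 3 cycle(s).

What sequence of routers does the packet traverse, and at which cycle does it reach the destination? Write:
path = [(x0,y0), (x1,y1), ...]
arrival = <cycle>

path = [(2,0), (3,0), (3,1), (3,2), (3,3)]
arrival = 32

#0 — 2,0 | c20
#1 — 3,0 | c23 | E
#2 — 3,1 | c26 | N
#3 — 3,2 | c29 | N
#4 — 3,3 | c32 | N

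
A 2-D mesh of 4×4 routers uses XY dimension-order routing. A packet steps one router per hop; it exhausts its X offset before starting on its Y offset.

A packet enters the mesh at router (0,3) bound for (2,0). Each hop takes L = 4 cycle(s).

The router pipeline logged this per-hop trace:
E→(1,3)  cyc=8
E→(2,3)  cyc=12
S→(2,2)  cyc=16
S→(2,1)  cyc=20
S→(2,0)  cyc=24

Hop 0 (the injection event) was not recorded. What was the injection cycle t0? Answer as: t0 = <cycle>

t0 = 4

Hop 1 reached at cycle 8; hop k is at t0 + k·L.
Subtract one hop: t0 = 8 − 4 = 4.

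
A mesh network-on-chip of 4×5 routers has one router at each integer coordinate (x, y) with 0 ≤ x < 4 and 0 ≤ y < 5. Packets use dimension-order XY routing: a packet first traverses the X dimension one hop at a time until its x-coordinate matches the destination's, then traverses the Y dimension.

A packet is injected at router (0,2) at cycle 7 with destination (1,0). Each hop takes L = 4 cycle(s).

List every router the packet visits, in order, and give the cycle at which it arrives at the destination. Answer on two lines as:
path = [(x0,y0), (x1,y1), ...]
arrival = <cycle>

path = [(0,2), (1,2), (1,1), (1,0)]
arrival = 19

#0 — 0,2 | c7
#1 — 1,2 | c11 | E
#2 — 1,1 | c15 | S
#3 — 1,0 | c19 | S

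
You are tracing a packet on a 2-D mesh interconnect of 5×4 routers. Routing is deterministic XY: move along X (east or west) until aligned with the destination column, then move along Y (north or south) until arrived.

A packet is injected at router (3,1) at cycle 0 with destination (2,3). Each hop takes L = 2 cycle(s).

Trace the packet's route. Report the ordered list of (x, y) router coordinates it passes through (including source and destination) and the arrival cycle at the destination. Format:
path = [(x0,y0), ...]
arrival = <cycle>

[0] x=3 y=1 t=0
[1] x=2 y=1 t=2 →W
[2] x=2 y=2 t=4 →N
[3] x=2 y=3 t=6 →N

path = [(3,1), (2,1), (2,2), (2,3)]
arrival = 6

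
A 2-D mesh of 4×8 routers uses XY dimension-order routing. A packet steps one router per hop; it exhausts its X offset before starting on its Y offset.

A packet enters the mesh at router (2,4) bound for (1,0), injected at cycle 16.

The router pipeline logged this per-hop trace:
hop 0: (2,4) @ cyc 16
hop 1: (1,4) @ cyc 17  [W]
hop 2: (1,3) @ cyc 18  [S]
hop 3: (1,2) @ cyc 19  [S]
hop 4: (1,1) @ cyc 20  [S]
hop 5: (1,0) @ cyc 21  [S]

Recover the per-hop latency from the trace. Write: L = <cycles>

L = 1

cyc[1] − cyc[0] = 17 − 16 = 1.
That increment is L by definition: L = 1.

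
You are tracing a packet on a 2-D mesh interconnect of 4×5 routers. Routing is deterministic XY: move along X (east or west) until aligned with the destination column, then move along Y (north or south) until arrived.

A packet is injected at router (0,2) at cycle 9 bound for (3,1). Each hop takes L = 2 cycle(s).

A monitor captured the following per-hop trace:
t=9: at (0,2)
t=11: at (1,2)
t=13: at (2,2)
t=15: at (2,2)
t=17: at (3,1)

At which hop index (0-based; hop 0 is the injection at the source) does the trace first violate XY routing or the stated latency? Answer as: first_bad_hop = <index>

hop 1: step (+1,+0), +2 cyc — ok
hop 2: step (+1,+0), +2 cyc — ok
hop 3: step (+0,+0), +2 cyc — BAD: non-unit step

first_bad_hop = 3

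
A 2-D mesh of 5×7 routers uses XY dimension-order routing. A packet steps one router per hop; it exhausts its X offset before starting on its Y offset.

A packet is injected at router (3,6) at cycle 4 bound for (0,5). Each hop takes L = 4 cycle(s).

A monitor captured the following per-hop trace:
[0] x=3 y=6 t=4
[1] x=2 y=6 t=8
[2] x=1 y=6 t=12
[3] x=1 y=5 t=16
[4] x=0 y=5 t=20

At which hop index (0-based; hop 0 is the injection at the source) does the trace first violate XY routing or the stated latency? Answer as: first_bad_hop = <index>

hop 1: step (-1,+0), +4 cyc — ok
hop 2: step (-1,+0), +4 cyc — ok
hop 3: step (+0,-1), +4 cyc — BAD: Y-move but x=1≠0

first_bad_hop = 3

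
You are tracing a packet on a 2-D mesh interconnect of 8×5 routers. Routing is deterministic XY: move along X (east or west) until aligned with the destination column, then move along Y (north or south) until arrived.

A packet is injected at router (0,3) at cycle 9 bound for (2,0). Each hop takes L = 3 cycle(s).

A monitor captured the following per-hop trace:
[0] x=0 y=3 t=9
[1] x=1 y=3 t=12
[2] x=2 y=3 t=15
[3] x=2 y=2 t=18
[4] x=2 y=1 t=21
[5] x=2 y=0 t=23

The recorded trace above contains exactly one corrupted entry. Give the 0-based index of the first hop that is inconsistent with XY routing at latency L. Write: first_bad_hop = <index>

  1: Δx=+1 Δy=+0 Δt=3 [ok]
  2: Δx=+1 Δy=+0 Δt=3 [ok]
  3: Δx=+0 Δy=-1 Δt=3 [ok]
  4: Δx=+0 Δy=-1 Δt=3 [ok]
  5: Δx=+0 Δy=-1 Δt=2 [BAD: Δcyc=2≠L]

first_bad_hop = 5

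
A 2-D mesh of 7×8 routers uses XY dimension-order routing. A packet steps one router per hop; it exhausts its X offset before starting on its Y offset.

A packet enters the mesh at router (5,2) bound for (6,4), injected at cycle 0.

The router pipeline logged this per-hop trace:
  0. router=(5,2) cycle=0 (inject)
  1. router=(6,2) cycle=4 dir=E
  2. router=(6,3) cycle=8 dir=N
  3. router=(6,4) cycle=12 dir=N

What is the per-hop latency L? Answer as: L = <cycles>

From hop 0 (0) to hop 1 (4): +4 cycles.
That increment is L by definition: L = 4.

L = 4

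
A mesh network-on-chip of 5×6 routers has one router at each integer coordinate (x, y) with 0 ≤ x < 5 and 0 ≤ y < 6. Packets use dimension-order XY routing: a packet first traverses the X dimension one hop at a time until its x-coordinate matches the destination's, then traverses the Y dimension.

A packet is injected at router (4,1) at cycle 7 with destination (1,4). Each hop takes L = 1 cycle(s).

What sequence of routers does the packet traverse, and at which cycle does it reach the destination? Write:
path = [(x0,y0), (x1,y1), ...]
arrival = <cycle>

[0] x=4 y=1 t=7
[1] x=3 y=1 t=8 →W
[2] x=2 y=1 t=9 →W
[3] x=1 y=1 t=10 →W
[4] x=1 y=2 t=11 →N
[5] x=1 y=3 t=12 →N
[6] x=1 y=4 t=13 →N

path = [(4,1), (3,1), (2,1), (1,1), (1,2), (1,3), (1,4)]
arrival = 13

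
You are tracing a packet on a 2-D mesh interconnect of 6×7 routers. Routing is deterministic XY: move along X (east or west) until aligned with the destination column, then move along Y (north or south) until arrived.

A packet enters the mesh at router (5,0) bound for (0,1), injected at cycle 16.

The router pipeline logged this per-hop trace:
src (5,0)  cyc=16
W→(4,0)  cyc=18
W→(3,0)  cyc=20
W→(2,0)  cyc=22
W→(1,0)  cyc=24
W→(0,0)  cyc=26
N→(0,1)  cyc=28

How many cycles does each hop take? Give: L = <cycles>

L = 2

Δcyc across hop 0→1: 18 − 16 = 2.
One hop costs L cycles, so L = 2.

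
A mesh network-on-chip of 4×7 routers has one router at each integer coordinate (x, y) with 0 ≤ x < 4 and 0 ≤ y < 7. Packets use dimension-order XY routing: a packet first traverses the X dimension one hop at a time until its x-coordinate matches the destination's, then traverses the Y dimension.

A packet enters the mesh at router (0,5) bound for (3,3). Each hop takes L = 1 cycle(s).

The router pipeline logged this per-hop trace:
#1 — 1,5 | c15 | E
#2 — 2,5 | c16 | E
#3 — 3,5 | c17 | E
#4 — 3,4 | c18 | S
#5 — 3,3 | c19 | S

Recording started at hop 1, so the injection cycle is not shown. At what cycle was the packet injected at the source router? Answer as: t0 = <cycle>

cyc[1] = 15 and cyc[k] = t0 + k·L for every k.
Subtract one hop: t0 = 15 − 1 = 14.

t0 = 14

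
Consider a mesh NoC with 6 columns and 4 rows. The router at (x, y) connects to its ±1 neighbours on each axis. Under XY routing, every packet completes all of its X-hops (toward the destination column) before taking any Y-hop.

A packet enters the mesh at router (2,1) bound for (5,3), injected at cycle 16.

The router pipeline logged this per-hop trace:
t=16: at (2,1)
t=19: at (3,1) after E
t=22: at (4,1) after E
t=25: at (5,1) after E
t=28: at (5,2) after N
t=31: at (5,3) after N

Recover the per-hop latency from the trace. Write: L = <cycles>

L = 3

Between hops 0 and 1 the cycle counter advances 19 − 16 = 3.
Per-hop latency L = Δcyc = 3.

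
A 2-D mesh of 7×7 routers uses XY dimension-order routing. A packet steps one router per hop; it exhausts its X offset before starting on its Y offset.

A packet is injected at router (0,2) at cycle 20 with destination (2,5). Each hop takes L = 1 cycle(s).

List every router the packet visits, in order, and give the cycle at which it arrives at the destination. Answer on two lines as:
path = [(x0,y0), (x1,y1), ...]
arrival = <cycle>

path = [(0,2), (1,2), (2,2), (2,3), (2,4), (2,5)]
arrival = 25

hop 0: (0,2) @ cyc 20
hop 1: (1,2) @ cyc 21  [E]
hop 2: (2,2) @ cyc 22  [E]
hop 3: (2,3) @ cyc 23  [N]
hop 4: (2,4) @ cyc 24  [N]
hop 5: (2,5) @ cyc 25  [N]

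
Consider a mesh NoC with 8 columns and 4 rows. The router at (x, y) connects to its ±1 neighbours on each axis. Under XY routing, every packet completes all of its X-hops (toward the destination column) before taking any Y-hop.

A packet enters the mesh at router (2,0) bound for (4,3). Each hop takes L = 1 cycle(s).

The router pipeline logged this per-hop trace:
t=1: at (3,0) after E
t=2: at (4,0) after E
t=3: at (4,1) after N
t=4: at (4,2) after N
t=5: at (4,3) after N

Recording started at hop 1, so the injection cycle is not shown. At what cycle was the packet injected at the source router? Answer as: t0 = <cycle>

t0 = 0

Hop 1 reached at cycle 1; hop k is at t0 + k·L.
Subtract one hop: t0 = 1 − 1 = 0.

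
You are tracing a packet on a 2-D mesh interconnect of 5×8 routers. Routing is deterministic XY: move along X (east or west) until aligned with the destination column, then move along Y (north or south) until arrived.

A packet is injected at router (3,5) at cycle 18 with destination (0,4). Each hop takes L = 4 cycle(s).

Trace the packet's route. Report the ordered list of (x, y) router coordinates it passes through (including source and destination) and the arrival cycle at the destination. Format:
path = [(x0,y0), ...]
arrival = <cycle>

path = [(3,5), (2,5), (1,5), (0,5), (0,4)]
arrival = 34

hop 0: (3,5) @ cyc 18
hop 1: (2,5) @ cyc 22  [W]
hop 2: (1,5) @ cyc 26  [W]
hop 3: (0,5) @ cyc 30  [W]
hop 4: (0,4) @ cyc 34  [S]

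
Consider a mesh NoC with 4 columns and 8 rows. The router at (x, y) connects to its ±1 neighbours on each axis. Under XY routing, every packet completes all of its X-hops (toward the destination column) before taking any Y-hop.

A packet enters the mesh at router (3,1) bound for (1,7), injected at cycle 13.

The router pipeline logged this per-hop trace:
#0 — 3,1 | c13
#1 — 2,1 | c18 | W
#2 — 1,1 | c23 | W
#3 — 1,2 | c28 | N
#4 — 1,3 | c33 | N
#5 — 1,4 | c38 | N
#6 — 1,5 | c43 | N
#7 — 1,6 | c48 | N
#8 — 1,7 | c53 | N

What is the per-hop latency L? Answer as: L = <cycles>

L = 5

From hop 0 (13) to hop 1 (18): +5 cycles.
Each hop adds L, hence L = 5.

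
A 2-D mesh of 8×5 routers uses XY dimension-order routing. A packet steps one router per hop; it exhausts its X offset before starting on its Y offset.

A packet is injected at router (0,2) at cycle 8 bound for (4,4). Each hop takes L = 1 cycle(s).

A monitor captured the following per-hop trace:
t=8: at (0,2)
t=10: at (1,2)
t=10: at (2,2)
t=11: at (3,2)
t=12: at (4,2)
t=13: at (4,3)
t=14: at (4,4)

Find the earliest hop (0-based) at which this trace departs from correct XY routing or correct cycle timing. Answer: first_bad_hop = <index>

hop 1: step (+1,+0), +2 cyc — BAD: Δcyc=2≠L

first_bad_hop = 1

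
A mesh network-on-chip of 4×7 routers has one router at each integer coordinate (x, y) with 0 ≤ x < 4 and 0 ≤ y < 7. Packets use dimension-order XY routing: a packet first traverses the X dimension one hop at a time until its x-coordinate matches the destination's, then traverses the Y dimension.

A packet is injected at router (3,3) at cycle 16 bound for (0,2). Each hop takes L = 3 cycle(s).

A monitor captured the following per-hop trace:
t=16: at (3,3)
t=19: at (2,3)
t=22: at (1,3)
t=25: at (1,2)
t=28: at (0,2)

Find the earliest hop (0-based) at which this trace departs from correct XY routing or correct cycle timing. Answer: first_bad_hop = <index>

[1] (-1,+0) / 3c ⇒ ok
[2] (-1,+0) / 3c ⇒ ok
[3] (+0,-1) / 3c ⇒ BAD: Y-move but x=1≠0

first_bad_hop = 3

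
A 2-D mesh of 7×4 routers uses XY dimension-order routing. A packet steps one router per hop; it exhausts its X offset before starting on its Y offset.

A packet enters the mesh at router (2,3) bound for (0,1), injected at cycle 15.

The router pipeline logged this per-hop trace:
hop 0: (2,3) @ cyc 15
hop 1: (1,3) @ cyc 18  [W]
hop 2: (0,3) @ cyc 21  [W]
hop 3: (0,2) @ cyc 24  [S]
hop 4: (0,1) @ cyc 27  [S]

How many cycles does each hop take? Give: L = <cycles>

L = 3

From hop 0 (15) to hop 1 (18): +3 cycles.
That increment is L by definition: L = 3.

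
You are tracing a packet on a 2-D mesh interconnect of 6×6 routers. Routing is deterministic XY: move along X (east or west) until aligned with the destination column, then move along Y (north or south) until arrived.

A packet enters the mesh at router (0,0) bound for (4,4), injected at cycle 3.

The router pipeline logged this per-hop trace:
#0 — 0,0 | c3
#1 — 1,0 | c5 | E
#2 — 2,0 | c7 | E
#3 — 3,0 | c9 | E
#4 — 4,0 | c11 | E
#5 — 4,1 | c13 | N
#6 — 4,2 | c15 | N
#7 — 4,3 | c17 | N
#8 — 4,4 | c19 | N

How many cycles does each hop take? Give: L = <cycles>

Between hops 0 and 1 the cycle counter advances 5 − 3 = 2.
Per-hop latency L = Δcyc = 2.

L = 2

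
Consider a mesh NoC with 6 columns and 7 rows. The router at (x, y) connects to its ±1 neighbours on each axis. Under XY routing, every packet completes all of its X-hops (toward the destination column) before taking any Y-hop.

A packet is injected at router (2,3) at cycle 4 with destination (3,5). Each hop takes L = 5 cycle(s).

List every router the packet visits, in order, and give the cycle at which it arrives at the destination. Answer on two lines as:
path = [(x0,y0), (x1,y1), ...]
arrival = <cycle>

t=4: at (2,3)
t=9: at (3,3) after E
t=14: at (3,4) after N
t=19: at (3,5) after N

path = [(2,3), (3,3), (3,4), (3,5)]
arrival = 19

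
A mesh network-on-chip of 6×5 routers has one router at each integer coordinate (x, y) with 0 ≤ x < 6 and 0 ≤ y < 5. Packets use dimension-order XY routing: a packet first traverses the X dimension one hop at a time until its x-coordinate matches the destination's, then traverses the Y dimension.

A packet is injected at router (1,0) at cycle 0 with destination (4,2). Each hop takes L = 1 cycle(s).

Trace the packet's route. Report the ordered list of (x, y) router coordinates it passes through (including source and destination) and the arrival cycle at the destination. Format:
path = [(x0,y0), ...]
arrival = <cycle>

path = [(1,0), (2,0), (3,0), (4,0), (4,1), (4,2)]
arrival = 5

t=0: at (1,0)
t=1: at (2,0) after E
t=2: at (3,0) after E
t=3: at (4,0) after E
t=4: at (4,1) after N
t=5: at (4,2) after N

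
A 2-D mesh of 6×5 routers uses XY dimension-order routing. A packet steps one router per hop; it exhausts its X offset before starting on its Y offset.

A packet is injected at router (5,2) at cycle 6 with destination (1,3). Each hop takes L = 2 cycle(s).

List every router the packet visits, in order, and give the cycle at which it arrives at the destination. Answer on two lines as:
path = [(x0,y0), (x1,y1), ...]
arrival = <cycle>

src (5,2)  cyc=6
W→(4,2)  cyc=8
W→(3,2)  cyc=10
W→(2,2)  cyc=12
W→(1,2)  cyc=14
N→(1,3)  cyc=16

path = [(5,2), (4,2), (3,2), (2,2), (1,2), (1,3)]
arrival = 16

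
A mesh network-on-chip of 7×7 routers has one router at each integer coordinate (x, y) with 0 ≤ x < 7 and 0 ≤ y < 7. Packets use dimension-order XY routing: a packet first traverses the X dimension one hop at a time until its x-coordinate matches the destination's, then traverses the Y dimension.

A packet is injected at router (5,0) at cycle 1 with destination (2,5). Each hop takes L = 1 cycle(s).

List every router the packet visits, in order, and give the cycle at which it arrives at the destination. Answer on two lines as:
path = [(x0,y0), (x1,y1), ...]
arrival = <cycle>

  0. router=(5,0) cycle=1 (inject)
  1. router=(4,0) cycle=2 dir=W
  2. router=(3,0) cycle=3 dir=W
  3. router=(2,0) cycle=4 dir=W
  4. router=(2,1) cycle=5 dir=N
  5. router=(2,2) cycle=6 dir=N
  6. router=(2,3) cycle=7 dir=N
  7. router=(2,4) cycle=8 dir=N
  8. router=(2,5) cycle=9 dir=N

path = [(5,0), (4,0), (3,0), (2,0), (2,1), (2,2), (2,3), (2,4), (2,5)]
arrival = 9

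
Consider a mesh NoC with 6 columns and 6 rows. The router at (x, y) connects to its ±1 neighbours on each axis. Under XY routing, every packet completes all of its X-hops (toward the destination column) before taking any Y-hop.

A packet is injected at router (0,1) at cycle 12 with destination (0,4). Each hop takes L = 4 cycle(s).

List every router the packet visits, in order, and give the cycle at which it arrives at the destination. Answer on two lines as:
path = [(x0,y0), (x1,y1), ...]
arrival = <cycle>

  0. router=(0,1) cycle=12 (inject)
  1. router=(0,2) cycle=16 dir=N
  2. router=(0,3) cycle=20 dir=N
  3. router=(0,4) cycle=24 dir=N

path = [(0,1), (0,2), (0,3), (0,4)]
arrival = 24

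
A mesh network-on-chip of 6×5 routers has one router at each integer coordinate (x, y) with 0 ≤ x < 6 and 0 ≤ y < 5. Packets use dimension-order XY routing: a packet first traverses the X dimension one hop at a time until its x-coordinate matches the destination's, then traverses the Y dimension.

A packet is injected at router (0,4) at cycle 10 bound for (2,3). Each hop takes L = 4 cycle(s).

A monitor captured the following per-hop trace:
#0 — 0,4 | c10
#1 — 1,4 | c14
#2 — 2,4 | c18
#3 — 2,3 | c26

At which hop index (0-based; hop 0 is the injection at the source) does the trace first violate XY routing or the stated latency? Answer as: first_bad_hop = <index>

first_bad_hop = 3

[1] (+1,+0) / 4c ⇒ ok
[2] (+1,+0) / 4c ⇒ ok
[3] (+0,-1) / 8c ⇒ BAD: Δcyc=8≠L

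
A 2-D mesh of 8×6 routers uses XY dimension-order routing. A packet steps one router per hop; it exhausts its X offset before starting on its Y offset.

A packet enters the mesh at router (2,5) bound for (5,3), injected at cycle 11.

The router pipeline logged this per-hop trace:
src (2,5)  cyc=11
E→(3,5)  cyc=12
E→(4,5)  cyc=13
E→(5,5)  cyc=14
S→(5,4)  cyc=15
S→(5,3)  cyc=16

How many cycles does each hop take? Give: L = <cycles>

L = 1

From hop 0 (11) to hop 1 (12): +1 cycles.
One hop costs L cycles, so L = 1.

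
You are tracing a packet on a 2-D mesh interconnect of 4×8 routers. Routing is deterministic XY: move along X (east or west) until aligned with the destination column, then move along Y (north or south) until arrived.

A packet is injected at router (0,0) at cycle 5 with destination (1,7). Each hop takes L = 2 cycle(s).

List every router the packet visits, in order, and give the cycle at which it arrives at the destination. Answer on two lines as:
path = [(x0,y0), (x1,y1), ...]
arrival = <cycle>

src (0,0)  cyc=5
E→(1,0)  cyc=7
N→(1,1)  cyc=9
N→(1,2)  cyc=11
N→(1,3)  cyc=13
N→(1,4)  cyc=15
N→(1,5)  cyc=17
N→(1,6)  cyc=19
N→(1,7)  cyc=21

path = [(0,0), (1,0), (1,1), (1,2), (1,3), (1,4), (1,5), (1,6), (1,7)]
arrival = 21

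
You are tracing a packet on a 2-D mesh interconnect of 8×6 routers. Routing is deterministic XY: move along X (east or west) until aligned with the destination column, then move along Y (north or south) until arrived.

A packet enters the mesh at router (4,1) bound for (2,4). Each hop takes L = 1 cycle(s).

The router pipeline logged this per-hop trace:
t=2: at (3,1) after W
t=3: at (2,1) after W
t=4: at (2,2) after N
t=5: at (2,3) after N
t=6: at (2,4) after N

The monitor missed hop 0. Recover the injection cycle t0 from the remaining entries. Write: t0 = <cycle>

Hop 1 reached at cycle 2; hop k is at t0 + k·L.
Therefore t0 = 2 − L = 1.

t0 = 1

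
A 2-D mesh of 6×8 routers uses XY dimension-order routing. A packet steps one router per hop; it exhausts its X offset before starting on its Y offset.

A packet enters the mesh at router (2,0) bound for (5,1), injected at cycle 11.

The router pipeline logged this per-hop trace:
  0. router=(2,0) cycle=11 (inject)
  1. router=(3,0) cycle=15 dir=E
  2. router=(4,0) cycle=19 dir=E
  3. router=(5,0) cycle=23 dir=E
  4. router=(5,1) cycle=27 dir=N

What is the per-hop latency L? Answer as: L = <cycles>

Δcyc across hop 0→1: 15 − 11 = 4.
Per-hop latency L = Δcyc = 4.

L = 4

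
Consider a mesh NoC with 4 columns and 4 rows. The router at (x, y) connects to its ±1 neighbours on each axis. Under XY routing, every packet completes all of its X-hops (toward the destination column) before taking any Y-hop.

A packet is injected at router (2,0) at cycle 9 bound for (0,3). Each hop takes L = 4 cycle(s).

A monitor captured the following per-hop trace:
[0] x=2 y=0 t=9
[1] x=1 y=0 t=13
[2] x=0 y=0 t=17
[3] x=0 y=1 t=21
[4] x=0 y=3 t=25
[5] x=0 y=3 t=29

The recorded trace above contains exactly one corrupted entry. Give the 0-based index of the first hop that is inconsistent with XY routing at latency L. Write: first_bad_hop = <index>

  1: Δx=-1 Δy=+0 Δt=4 [ok]
  2: Δx=-1 Δy=+0 Δt=4 [ok]
  3: Δx=+0 Δy=+1 Δt=4 [ok]
  4: Δx=+0 Δy=+2 Δt=4 [BAD: non-unit step]

first_bad_hop = 4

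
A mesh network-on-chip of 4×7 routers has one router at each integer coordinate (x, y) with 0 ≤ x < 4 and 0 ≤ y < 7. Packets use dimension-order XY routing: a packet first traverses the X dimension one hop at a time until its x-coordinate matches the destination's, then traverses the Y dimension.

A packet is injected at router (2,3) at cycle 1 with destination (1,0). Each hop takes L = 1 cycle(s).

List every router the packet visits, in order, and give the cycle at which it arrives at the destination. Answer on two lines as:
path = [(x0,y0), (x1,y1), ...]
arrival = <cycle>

path = [(2,3), (1,3), (1,2), (1,1), (1,0)]
arrival = 5

src (2,3)  cyc=1
W→(1,3)  cyc=2
S→(1,2)  cyc=3
S→(1,1)  cyc=4
S→(1,0)  cyc=5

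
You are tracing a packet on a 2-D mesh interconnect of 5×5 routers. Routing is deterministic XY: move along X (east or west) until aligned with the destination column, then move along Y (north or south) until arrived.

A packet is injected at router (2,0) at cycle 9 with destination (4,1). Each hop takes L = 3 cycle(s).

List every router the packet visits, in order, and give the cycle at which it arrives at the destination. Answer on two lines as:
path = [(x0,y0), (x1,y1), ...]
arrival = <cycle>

path = [(2,0), (3,0), (4,0), (4,1)]
arrival = 18

t=9: at (2,0)
t=12: at (3,0) after E
t=15: at (4,0) after E
t=18: at (4,1) after N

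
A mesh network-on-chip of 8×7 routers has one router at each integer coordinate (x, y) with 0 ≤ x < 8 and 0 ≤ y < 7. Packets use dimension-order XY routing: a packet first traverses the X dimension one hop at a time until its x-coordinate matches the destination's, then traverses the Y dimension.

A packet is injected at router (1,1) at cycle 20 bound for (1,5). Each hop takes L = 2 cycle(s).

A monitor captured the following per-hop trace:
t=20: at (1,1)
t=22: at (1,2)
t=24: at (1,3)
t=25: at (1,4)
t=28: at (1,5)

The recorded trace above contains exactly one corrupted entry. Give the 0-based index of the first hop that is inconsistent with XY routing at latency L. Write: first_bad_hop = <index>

hop 1: step (+0,+1), +2 cyc — ok
hop 2: step (+0,+1), +2 cyc — ok
hop 3: step (+0,+1), +1 cyc — BAD: Δcyc=1≠L

first_bad_hop = 3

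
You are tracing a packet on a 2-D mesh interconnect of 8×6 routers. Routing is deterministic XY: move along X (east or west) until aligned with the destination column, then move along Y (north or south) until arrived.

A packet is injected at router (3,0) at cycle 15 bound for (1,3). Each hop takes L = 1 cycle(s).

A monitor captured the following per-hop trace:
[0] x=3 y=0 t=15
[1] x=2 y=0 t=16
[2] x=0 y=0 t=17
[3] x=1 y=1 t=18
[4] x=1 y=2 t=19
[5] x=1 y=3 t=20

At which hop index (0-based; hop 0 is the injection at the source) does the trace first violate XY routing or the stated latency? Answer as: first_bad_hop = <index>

first_bad_hop = 2

  1: Δx=-1 Δy=+0 Δt=1 [ok]
  2: Δx=-2 Δy=+0 Δt=1 [BAD: non-unit step]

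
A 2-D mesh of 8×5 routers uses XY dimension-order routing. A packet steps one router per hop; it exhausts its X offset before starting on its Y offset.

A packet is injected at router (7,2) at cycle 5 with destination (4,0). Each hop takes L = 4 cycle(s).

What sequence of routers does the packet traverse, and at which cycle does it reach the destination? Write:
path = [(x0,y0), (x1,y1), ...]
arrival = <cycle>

path = [(7,2), (6,2), (5,2), (4,2), (4,1), (4,0)]
arrival = 25

[0] x=7 y=2 t=5
[1] x=6 y=2 t=9 →W
[2] x=5 y=2 t=13 →W
[3] x=4 y=2 t=17 →W
[4] x=4 y=1 t=21 →S
[5] x=4 y=0 t=25 →S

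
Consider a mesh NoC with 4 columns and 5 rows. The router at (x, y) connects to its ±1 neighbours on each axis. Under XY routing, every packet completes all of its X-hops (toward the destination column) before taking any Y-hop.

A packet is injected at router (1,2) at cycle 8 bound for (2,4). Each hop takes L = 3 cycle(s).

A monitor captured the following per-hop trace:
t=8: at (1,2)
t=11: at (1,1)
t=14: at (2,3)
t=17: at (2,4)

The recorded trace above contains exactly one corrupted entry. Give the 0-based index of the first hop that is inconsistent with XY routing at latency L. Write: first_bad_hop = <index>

first_bad_hop = 1

[1] (+0,-1) / 3c ⇒ BAD: Y-move but x=1≠2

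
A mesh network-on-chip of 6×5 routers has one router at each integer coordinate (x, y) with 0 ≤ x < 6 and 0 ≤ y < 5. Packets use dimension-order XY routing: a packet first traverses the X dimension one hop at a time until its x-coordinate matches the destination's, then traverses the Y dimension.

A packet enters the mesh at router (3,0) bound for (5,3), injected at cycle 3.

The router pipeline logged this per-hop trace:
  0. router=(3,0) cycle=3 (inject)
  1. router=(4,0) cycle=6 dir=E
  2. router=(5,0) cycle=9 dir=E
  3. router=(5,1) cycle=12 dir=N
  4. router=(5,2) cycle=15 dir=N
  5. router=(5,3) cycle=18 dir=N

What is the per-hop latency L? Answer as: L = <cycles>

L = 3

Between hops 0 and 1 the cycle counter advances 6 − 3 = 3.
That increment is L by definition: L = 3.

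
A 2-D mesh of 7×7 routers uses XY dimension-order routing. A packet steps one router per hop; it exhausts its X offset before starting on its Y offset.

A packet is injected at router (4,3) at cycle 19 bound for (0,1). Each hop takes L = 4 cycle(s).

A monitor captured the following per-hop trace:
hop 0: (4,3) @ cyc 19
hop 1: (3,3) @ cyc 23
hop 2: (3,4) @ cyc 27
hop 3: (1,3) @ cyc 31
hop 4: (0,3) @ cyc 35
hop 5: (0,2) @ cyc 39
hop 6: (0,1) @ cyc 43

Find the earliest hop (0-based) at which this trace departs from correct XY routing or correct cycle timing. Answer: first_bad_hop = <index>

  1: Δx=-1 Δy=+0 Δt=4 [ok]
  2: Δx=+0 Δy=+1 Δt=4 [BAD: Y-move but x=3≠0]

first_bad_hop = 2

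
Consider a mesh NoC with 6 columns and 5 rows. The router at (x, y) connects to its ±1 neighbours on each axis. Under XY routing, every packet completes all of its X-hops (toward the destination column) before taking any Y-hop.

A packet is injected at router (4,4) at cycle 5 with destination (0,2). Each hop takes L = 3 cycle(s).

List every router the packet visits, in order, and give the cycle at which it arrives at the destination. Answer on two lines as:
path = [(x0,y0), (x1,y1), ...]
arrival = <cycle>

path = [(4,4), (3,4), (2,4), (1,4), (0,4), (0,3), (0,2)]
arrival = 23

  0. router=(4,4) cycle=5 (inject)
  1. router=(3,4) cycle=8 dir=W
  2. router=(2,4) cycle=11 dir=W
  3. router=(1,4) cycle=14 dir=W
  4. router=(0,4) cycle=17 dir=W
  5. router=(0,3) cycle=20 dir=S
  6. router=(0,2) cycle=23 dir=S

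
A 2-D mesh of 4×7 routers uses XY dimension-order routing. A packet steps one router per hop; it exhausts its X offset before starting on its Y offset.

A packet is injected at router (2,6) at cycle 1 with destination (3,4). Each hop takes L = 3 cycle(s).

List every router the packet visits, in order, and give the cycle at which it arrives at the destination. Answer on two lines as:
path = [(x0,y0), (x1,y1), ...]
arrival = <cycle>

path = [(2,6), (3,6), (3,5), (3,4)]
arrival = 10

[0] x=2 y=6 t=1
[1] x=3 y=6 t=4 →E
[2] x=3 y=5 t=7 →S
[3] x=3 y=4 t=10 →S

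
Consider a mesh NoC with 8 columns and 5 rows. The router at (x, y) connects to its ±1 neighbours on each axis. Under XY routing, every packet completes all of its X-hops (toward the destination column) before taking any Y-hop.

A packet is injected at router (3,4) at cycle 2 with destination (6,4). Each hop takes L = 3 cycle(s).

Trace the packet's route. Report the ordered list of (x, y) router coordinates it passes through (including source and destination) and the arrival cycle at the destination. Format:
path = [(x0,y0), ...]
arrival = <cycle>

t=2: at (3,4)
t=5: at (4,4) after E
t=8: at (5,4) after E
t=11: at (6,4) after E

path = [(3,4), (4,4), (5,4), (6,4)]
arrival = 11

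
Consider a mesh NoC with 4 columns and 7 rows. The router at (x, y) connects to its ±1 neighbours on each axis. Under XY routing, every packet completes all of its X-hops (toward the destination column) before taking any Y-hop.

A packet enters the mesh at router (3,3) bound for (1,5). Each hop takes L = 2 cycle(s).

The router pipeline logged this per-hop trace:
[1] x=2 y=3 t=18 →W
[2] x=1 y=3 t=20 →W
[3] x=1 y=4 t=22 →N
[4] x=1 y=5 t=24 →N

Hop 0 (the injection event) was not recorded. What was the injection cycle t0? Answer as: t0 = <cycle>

cyc[1] = 18 and cyc[k] = t0 + k·L for every k.
Subtract one hop: t0 = 18 − 2 = 16.

t0 = 16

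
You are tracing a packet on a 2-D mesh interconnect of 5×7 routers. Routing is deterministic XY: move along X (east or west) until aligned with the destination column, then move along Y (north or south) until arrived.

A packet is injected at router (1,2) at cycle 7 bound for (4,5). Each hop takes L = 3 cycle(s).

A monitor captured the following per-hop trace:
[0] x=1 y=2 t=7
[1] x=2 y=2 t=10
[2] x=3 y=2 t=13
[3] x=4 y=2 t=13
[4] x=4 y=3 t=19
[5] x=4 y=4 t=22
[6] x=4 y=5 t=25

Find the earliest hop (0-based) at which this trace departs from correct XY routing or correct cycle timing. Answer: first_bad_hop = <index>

check 1→ d=(1,0) cyc+3: ok
check 2→ d=(1,0) cyc+3: ok
check 3→ d=(1,0) cyc+0: BAD: Δcyc=0≠L

first_bad_hop = 3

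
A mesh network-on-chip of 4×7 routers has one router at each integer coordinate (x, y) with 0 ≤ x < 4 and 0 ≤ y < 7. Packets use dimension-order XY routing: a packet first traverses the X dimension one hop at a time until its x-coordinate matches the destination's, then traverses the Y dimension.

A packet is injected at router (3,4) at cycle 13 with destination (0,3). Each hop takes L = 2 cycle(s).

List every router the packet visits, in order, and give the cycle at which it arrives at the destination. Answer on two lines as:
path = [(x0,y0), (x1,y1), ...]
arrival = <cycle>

path = [(3,4), (2,4), (1,4), (0,4), (0,3)]
arrival = 21

  0. router=(3,4) cycle=13 (inject)
  1. router=(2,4) cycle=15 dir=W
  2. router=(1,4) cycle=17 dir=W
  3. router=(0,4) cycle=19 dir=W
  4. router=(0,3) cycle=21 dir=S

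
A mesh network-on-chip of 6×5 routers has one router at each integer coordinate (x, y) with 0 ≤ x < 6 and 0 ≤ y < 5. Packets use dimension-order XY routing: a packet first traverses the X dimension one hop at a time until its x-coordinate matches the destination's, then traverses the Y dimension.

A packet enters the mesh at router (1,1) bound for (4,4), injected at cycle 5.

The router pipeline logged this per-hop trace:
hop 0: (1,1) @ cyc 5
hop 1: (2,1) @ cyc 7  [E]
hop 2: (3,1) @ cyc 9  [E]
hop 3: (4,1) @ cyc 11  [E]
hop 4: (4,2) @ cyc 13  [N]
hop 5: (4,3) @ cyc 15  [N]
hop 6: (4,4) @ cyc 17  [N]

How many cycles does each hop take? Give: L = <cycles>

L = 2

From hop 0 (5) to hop 1 (7): +2 cycles.
Each hop adds L, hence L = 2.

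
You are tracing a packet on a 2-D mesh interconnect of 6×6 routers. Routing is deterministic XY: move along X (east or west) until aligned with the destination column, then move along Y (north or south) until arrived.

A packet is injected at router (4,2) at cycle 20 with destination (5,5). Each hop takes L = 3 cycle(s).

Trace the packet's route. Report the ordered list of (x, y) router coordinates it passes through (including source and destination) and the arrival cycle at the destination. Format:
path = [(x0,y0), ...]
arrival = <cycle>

path = [(4,2), (5,2), (5,3), (5,4), (5,5)]
arrival = 32

[0] x=4 y=2 t=20
[1] x=5 y=2 t=23 →E
[2] x=5 y=3 t=26 →N
[3] x=5 y=4 t=29 →N
[4] x=5 y=5 t=32 →N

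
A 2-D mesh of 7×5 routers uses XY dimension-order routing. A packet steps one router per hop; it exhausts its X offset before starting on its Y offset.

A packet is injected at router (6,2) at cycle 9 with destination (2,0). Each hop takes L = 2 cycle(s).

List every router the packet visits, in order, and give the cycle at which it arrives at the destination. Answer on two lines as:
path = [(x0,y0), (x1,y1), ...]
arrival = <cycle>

path = [(6,2), (5,2), (4,2), (3,2), (2,2), (2,1), (2,0)]
arrival = 21

#0 — 6,2 | c9
#1 — 5,2 | c11 | W
#2 — 4,2 | c13 | W
#3 — 3,2 | c15 | W
#4 — 2,2 | c17 | W
#5 — 2,1 | c19 | S
#6 — 2,0 | c21 | S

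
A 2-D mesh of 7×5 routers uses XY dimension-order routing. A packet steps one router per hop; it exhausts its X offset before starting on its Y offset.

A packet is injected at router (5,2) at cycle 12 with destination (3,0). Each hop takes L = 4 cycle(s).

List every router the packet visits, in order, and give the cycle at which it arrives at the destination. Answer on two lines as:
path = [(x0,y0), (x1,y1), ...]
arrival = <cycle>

hop 0: (5,2) @ cyc 12
hop 1: (4,2) @ cyc 16  [W]
hop 2: (3,2) @ cyc 20  [W]
hop 3: (3,1) @ cyc 24  [S]
hop 4: (3,0) @ cyc 28  [S]

path = [(5,2), (4,2), (3,2), (3,1), (3,0)]
arrival = 28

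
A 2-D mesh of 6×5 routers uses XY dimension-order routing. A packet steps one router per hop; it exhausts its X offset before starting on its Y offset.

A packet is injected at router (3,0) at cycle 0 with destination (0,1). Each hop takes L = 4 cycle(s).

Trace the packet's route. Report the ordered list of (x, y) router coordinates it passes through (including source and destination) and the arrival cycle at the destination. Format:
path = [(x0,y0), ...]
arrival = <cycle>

path = [(3,0), (2,0), (1,0), (0,0), (0,1)]
arrival = 16

src (3,0)  cyc=0
W→(2,0)  cyc=4
W→(1,0)  cyc=8
W→(0,0)  cyc=12
N→(0,1)  cyc=16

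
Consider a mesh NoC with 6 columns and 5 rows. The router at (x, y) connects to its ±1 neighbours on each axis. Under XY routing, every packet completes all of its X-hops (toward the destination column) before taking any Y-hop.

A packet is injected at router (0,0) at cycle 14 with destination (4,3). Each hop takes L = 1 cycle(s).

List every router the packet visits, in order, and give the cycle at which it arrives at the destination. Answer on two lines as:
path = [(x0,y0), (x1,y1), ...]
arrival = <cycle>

[0] x=0 y=0 t=14
[1] x=1 y=0 t=15 →E
[2] x=2 y=0 t=16 →E
[3] x=3 y=0 t=17 →E
[4] x=4 y=0 t=18 →E
[5] x=4 y=1 t=19 →N
[6] x=4 y=2 t=20 →N
[7] x=4 y=3 t=21 →N

path = [(0,0), (1,0), (2,0), (3,0), (4,0), (4,1), (4,2), (4,3)]
arrival = 21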